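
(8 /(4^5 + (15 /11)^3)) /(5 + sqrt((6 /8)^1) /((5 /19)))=5324000 /1936074023 - 2023120 * sqrt(3) /1936074023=0.00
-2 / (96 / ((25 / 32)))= -25 / 1536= -0.02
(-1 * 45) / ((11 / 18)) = -810 / 11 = -73.64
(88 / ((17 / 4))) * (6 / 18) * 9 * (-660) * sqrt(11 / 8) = -174240 * sqrt(22) / 17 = -48074.00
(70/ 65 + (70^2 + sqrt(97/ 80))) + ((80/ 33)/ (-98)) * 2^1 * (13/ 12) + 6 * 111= sqrt(485)/ 20 + 351073192/ 63063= 5568.12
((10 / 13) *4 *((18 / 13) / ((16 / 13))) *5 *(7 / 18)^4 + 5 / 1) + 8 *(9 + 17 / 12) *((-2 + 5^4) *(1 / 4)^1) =1968875185 / 151632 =12984.56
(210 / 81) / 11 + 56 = 56.24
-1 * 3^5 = -243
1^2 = 1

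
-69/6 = -23/2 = -11.50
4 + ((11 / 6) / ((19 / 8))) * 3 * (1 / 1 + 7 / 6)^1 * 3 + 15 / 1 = 647 / 19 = 34.05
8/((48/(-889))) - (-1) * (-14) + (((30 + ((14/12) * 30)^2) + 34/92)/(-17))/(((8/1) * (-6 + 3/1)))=-159.09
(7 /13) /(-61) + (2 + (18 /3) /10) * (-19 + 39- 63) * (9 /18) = -443357 /7930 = -55.91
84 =84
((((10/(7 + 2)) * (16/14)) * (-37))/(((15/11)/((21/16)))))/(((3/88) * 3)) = -442.17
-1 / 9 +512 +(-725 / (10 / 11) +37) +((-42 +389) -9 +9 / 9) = 1627 / 18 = 90.39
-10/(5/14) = -28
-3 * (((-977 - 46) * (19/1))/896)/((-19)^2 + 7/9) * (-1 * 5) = -238545/265216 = -0.90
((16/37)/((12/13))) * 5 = 260/111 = 2.34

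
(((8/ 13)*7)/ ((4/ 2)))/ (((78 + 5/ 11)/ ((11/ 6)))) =1694/ 33657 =0.05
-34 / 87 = -0.39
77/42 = 11/6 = 1.83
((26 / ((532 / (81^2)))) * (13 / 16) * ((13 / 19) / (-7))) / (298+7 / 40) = -72072585 / 843906812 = -0.09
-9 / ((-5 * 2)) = 9 / 10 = 0.90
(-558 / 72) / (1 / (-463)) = 14353 / 4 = 3588.25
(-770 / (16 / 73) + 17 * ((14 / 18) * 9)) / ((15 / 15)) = -27153 / 8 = -3394.12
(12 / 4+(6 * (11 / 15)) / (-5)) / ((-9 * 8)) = -53 / 1800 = -0.03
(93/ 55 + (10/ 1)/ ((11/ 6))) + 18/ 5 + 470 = 26441/ 55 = 480.75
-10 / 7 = -1.43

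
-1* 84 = -84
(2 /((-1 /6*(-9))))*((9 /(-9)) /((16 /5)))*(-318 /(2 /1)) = 265 /4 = 66.25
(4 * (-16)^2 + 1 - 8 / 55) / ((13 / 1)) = 56367 / 715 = 78.83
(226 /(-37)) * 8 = -1808 /37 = -48.86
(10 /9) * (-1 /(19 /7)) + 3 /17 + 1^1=2230 /2907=0.77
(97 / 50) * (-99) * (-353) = 3389859 / 50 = 67797.18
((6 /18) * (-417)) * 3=-417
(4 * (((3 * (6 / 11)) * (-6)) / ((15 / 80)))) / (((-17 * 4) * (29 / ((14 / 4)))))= 2016 / 5423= 0.37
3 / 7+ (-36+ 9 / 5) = -1182 / 35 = -33.77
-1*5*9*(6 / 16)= -135 / 8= -16.88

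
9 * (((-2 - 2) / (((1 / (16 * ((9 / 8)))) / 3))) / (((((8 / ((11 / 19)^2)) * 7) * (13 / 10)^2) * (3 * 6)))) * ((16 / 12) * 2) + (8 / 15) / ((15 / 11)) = -60428456 / 96089175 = -0.63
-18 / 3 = -6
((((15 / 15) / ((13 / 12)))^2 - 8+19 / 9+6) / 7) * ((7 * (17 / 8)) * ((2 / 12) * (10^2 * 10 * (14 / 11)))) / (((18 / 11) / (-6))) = -21791875 / 13689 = -1591.93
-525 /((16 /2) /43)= -2821.88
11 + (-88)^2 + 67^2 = 12244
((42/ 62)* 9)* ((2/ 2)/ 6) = 63/ 62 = 1.02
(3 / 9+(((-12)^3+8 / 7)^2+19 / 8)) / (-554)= -3506877041 / 651504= -5382.74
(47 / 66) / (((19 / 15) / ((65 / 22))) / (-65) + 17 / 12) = 1985750 / 3931983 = 0.51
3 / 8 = 0.38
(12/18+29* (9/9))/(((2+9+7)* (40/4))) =0.16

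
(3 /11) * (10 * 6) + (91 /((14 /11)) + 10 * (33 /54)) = 18607 /198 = 93.97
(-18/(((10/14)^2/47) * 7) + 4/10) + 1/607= -3588559/15175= -236.48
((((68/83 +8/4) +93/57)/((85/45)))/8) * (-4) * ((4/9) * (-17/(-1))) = -14038/1577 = -8.90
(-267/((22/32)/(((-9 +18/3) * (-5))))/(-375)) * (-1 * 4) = -17088/275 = -62.14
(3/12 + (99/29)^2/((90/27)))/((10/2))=63011/84100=0.75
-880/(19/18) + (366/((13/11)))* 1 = -523.99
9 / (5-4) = 9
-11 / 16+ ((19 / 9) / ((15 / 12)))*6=9.45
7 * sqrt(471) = 151.92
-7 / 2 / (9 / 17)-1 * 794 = -14411 / 18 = -800.61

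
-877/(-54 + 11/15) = 16.46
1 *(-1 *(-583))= 583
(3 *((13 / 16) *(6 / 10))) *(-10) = -117 / 8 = -14.62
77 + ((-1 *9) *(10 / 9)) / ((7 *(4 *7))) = 7541 / 98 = 76.95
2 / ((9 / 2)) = 4 / 9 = 0.44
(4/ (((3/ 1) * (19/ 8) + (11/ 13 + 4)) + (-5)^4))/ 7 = 416/ 463715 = 0.00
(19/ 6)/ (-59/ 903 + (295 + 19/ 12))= 11438/ 1071023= 0.01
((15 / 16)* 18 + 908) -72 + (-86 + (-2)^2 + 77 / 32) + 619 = 44553 / 32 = 1392.28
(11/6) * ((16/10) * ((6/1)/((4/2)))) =44/5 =8.80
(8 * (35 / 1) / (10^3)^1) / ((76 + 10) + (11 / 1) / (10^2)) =28 / 8611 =0.00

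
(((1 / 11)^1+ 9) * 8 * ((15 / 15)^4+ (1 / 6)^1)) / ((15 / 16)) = 8960 / 99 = 90.51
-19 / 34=-0.56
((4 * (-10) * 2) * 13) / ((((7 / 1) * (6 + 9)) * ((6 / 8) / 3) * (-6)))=416 / 63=6.60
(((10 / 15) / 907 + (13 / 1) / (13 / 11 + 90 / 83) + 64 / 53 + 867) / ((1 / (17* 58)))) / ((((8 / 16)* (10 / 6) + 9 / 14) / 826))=1486633591334595592 / 3083225869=482168240.18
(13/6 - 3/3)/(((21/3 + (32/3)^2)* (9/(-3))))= -0.00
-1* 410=-410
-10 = -10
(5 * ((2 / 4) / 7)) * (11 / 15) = 11 / 42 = 0.26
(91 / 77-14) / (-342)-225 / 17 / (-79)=345271 / 1684122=0.21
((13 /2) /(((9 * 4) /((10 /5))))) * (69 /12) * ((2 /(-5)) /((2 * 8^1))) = -299 /5760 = -0.05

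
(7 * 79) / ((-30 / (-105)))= 3871 / 2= 1935.50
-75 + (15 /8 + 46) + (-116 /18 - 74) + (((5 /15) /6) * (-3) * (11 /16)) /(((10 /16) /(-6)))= -38329 /360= -106.47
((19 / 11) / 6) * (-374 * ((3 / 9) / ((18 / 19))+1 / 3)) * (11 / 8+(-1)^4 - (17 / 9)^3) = 304188803 / 944784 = 321.97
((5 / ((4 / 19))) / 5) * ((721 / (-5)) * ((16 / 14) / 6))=-1957 / 15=-130.47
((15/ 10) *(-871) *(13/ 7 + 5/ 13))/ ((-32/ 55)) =563805/ 112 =5033.97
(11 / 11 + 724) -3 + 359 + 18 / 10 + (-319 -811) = -47.20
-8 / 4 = -2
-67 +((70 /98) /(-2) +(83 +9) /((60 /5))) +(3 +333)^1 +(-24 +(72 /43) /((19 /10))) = 8687989 /34314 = 253.19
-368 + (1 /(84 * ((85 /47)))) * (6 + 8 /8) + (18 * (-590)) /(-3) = 3235487 /1020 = 3172.05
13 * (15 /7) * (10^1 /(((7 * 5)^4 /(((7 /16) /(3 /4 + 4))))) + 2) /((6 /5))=42360513 /912380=46.43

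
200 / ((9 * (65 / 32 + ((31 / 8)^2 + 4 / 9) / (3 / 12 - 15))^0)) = 200 / 9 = 22.22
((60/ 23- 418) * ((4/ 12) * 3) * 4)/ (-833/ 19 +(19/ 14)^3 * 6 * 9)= -996214688/ 54643193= -18.23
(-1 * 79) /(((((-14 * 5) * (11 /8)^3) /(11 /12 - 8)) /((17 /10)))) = -730592 /139755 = -5.23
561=561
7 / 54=0.13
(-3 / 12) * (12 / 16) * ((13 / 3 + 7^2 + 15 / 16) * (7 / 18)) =-18235 / 4608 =-3.96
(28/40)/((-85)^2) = 7/72250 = 0.00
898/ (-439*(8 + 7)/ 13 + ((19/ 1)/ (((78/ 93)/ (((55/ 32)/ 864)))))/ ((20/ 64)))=-40345344/ 22751281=-1.77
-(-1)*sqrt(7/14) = 0.71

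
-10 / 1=-10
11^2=121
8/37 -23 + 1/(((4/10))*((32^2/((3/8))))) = -13811157/606208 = -22.78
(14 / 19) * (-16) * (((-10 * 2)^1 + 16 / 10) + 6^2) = -19712 / 95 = -207.49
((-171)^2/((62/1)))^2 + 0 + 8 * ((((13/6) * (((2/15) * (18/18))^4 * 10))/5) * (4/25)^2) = 81161628103514531/364879687500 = 222433.94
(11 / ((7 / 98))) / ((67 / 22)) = 3388 / 67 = 50.57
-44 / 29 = -1.52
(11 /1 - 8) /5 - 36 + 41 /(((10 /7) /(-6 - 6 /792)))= -274319 /1320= -207.82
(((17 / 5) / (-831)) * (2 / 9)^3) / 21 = -136 / 63608895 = -0.00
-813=-813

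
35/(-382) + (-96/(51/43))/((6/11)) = -2892761/19482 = -148.48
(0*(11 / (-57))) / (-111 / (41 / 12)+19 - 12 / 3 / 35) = 0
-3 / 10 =-0.30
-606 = -606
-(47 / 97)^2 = -2209 / 9409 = -0.23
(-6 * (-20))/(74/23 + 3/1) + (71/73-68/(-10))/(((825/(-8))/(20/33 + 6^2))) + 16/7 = 17025201112/904278375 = 18.83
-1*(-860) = 860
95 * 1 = 95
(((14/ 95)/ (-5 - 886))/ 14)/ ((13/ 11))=-0.00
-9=-9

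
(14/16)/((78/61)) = 427/624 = 0.68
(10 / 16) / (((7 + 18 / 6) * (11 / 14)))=7 / 88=0.08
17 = 17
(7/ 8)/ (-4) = -7/ 32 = -0.22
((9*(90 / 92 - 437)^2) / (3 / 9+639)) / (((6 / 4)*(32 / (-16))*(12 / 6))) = -3620549241 / 8116976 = -446.05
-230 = -230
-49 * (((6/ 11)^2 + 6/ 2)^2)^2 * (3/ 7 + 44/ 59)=-86046133771395/ 12647173979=-6803.59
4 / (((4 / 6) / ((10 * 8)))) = 480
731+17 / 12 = 8789 / 12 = 732.42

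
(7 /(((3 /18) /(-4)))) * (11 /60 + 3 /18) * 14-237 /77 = -318117 /385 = -826.28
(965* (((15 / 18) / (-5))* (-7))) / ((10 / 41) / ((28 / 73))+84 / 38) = 36835015 / 93129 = 395.53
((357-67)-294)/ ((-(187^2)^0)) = 4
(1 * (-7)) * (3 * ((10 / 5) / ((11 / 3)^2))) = -378 / 121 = -3.12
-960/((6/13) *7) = -2080/7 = -297.14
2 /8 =0.25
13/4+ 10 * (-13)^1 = -507/4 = -126.75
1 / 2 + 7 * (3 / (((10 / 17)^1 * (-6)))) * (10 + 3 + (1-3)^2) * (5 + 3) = -8087 / 10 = -808.70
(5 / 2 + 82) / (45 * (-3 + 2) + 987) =169 / 1884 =0.09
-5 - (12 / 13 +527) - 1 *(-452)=-1052 / 13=-80.92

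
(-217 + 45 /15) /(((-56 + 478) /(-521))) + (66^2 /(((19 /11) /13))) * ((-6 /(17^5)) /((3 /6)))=1502325392345 /5692206713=263.93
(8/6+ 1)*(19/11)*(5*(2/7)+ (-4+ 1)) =-19/3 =-6.33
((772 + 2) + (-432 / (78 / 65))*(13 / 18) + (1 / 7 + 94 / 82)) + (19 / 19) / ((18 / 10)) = 1332427 / 2583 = 515.84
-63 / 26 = -2.42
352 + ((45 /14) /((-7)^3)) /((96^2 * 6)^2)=574261555101691 /1631424872448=352.00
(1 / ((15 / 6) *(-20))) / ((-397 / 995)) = 199 / 3970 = 0.05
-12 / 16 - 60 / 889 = -2907 / 3556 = -0.82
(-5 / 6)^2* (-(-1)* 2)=1.39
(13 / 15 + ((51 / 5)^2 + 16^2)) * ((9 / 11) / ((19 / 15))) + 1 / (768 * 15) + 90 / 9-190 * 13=-5361610543 / 2407680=-2226.88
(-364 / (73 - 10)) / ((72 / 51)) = -4.09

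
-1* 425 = -425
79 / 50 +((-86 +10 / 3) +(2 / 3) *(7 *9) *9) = 44537 / 150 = 296.91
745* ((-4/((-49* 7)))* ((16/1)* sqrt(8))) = 393.18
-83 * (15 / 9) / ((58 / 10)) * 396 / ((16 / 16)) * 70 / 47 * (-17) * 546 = 177963786000 / 1363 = 130567708.00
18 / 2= 9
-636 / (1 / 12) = -7632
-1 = -1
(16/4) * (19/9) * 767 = 58292/9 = 6476.89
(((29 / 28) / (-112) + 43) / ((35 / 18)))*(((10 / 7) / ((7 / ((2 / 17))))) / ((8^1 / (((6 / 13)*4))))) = 3640113 / 29714776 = 0.12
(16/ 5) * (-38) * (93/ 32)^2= -164331/ 160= -1027.07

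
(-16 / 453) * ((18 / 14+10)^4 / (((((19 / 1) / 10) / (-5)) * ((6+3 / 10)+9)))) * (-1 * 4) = -1246402592000 / 3161807271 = -394.21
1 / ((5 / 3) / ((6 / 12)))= 3 / 10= 0.30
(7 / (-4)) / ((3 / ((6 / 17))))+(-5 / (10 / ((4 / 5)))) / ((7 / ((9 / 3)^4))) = -5753 / 1190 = -4.83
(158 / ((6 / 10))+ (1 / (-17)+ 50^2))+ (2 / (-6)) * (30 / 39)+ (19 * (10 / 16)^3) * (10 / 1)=158944887 / 56576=2809.40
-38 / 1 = -38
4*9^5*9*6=12754584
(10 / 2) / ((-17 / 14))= -70 / 17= -4.12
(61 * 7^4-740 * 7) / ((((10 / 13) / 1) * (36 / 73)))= 134075669 / 360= 372432.41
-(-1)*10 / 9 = 10 / 9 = 1.11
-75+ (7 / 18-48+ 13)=-1973 / 18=-109.61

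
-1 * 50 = -50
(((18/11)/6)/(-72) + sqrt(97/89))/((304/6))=-1/13376 + 3*sqrt(8633)/13528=0.02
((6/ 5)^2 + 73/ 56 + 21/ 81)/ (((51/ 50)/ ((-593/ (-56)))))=67309651/ 2159136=31.17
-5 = -5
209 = 209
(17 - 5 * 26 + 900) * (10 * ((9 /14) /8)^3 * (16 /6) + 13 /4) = 225547117 /87808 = 2568.64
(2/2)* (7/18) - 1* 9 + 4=-83/18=-4.61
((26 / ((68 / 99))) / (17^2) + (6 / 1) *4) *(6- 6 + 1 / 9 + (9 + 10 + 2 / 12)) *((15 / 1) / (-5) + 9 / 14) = -43097747 / 39304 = -1096.52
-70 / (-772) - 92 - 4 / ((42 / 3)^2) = -1738759 / 18914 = -91.93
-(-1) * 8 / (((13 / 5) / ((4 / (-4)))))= -40 / 13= -3.08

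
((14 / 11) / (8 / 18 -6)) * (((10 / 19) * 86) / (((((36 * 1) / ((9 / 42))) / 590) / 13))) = -473.41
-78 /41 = -1.90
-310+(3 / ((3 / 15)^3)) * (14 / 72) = -2845 / 12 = -237.08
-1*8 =-8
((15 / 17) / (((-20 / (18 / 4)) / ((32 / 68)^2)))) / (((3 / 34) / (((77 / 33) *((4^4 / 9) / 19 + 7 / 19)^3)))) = -3635717008 / 481686993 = -7.55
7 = 7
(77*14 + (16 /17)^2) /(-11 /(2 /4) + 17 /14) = -4365172 /84099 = -51.91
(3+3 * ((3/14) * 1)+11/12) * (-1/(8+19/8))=-0.44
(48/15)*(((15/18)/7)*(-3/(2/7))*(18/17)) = -72/17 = -4.24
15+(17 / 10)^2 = 17.89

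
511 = 511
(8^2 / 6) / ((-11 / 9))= -96 / 11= -8.73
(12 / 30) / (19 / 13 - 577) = -0.00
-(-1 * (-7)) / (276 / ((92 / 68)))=-7 / 204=-0.03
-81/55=-1.47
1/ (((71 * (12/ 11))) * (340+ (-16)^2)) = 11/ 507792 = 0.00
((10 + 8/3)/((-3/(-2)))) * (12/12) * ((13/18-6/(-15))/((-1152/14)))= -13433/116640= -0.12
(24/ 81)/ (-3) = -8/ 81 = -0.10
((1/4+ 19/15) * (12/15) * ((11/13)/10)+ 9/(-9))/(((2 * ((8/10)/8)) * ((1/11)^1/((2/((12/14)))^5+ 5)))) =-3660.27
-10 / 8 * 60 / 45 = -5 / 3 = -1.67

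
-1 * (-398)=398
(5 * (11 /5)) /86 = 11 /86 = 0.13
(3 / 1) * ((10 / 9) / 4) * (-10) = -25 / 3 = -8.33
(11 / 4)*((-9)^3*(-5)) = 40095 / 4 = 10023.75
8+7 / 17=143 / 17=8.41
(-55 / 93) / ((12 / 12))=-55 / 93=-0.59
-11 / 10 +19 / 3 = 157 / 30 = 5.23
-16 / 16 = -1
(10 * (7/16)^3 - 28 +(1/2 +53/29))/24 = -491667/475136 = -1.03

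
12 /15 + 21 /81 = 143 /135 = 1.06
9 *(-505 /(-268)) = 4545 /268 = 16.96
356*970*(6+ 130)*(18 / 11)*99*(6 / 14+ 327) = 2491106118582.86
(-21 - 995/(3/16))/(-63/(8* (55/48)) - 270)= 879065/45684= 19.24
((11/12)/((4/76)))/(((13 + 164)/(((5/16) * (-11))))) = -11495/33984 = -0.34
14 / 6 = 7 / 3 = 2.33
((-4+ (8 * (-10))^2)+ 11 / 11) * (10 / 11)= 63970 / 11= 5815.45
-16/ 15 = -1.07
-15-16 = -31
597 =597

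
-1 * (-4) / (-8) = -1 / 2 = -0.50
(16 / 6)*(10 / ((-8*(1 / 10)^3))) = -10000 / 3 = -3333.33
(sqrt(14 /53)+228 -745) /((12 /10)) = -2585 /6+5 * sqrt(742) /318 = -430.41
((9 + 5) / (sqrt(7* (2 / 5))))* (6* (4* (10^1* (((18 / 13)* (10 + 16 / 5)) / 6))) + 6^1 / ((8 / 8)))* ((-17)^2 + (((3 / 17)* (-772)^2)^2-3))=30631473490931556* sqrt(70) / 3757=68214345019165.90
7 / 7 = 1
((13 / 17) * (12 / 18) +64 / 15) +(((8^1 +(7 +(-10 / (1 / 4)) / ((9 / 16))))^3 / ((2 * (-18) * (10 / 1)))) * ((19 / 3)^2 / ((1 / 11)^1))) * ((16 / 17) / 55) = 18620906944 / 5019165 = 3709.96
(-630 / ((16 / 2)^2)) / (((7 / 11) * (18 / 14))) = -385 / 32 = -12.03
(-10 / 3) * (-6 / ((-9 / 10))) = -200 / 9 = -22.22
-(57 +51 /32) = -1875 /32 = -58.59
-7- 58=-65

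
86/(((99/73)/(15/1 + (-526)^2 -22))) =192991998/11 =17544727.09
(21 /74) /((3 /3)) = 21 /74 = 0.28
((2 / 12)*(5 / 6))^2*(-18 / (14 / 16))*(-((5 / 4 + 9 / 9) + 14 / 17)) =5225 / 4284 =1.22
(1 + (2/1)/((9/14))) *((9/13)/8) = 37/104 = 0.36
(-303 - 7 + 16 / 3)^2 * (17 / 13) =14201732 / 117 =121382.32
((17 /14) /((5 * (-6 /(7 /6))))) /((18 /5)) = -17 /1296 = -0.01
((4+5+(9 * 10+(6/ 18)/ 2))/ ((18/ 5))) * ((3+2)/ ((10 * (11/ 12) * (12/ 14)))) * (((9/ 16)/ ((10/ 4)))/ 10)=833/ 2112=0.39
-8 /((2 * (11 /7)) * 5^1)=-28 /55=-0.51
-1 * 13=-13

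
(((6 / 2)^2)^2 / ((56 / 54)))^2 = 4782969 / 784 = 6100.73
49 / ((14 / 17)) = 119 / 2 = 59.50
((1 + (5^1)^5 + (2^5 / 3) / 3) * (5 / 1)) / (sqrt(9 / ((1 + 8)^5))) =1267470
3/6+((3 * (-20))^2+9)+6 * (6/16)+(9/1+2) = 14491/4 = 3622.75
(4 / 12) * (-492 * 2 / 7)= -328 / 7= -46.86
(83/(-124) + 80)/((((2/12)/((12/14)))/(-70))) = -885330/31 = -28559.03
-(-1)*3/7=0.43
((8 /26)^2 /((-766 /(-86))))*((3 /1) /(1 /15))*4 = 123840 /64727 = 1.91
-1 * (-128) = 128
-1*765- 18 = -783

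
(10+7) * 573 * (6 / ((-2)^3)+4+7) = 399381 / 4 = 99845.25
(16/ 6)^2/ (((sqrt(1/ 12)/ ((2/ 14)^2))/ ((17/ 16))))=136*sqrt(3)/ 441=0.53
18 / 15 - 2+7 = 31 / 5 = 6.20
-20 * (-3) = 60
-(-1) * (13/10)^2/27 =0.06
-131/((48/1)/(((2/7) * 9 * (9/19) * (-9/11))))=31833/11704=2.72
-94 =-94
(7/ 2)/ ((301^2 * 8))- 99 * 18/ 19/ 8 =-46128833/ 3934672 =-11.72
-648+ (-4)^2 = -632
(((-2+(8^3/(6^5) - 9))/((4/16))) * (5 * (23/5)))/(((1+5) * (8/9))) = -188.61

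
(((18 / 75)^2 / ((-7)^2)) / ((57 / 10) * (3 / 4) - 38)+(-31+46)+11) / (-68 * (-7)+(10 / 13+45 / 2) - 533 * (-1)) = 0.03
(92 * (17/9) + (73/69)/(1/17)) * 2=79390/207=383.53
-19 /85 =-0.22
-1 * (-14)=14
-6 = -6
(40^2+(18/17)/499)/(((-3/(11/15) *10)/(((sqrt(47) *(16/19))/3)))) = -1194407984 *sqrt(47)/108794475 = -75.27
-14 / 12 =-7 / 6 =-1.17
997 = 997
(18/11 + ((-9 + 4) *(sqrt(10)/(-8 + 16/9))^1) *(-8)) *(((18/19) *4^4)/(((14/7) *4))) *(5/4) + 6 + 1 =14423/209 - 32400 *sqrt(10)/133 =-701.35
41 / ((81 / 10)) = 410 / 81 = 5.06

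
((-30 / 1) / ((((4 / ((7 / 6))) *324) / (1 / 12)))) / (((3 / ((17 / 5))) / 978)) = -19397 / 7776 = -2.49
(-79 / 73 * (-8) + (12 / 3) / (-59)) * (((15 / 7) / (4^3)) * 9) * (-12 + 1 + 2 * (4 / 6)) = -12069945 / 482384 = -25.02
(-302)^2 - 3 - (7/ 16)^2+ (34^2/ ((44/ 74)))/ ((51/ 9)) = 257787621/ 2816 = 91543.90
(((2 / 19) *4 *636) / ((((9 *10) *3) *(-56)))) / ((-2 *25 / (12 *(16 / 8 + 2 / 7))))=3392 / 349125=0.01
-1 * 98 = -98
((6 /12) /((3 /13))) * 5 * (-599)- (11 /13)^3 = -85548181 /13182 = -6489.77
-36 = -36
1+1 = 2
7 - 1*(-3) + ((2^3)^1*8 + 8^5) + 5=32847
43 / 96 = 0.45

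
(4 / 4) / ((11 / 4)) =4 / 11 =0.36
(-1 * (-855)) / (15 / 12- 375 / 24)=-1368 / 23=-59.48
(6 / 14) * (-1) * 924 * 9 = -3564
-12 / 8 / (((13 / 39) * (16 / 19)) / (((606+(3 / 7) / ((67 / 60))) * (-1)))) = 24315687 / 7504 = 3240.36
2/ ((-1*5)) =-2/ 5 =-0.40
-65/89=-0.73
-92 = -92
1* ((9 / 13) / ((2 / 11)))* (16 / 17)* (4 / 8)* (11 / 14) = 2178 / 1547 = 1.41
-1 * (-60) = 60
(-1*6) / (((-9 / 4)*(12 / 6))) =4 / 3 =1.33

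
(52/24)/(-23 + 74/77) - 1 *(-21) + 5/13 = 2817583/132366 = 21.29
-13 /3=-4.33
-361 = -361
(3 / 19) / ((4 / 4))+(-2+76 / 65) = -0.67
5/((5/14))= 14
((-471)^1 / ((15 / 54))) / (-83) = 8478 / 415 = 20.43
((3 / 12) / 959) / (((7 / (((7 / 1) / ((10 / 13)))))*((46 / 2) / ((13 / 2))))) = 169 / 1764560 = 0.00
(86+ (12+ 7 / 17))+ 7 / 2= 101.91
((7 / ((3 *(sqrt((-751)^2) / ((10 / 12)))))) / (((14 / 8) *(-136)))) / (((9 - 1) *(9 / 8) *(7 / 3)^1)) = -5 / 9651852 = -0.00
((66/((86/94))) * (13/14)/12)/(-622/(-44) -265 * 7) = -73931/24380398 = -0.00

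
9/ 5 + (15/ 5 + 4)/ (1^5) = 44/ 5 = 8.80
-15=-15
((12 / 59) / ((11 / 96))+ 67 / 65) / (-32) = -118363 / 1349920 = -0.09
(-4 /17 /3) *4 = -16 /51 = -0.31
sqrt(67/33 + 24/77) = sqrt(124971)/231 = 1.53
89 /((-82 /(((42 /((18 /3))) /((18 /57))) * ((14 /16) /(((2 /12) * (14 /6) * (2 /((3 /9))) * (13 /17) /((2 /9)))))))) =-201229 /76752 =-2.62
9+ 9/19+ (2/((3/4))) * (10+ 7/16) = 4253/114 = 37.31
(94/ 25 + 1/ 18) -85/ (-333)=7531/ 1850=4.07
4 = 4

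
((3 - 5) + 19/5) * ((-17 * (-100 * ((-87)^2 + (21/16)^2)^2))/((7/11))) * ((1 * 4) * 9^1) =284479668805278375/28672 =9921863448844.81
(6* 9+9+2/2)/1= 64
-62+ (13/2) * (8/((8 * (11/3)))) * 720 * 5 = 69518/11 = 6319.82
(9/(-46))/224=-0.00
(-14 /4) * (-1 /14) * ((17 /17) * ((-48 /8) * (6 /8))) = -9 /8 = -1.12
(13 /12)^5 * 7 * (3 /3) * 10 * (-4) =-12995255 /31104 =-417.80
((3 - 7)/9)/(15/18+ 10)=-0.04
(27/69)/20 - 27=-26.98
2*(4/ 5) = 1.60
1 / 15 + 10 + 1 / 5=154 / 15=10.27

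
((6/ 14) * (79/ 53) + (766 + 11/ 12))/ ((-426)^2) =3417157/ 807931152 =0.00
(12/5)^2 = 144/25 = 5.76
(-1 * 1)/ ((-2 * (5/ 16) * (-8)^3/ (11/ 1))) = -0.03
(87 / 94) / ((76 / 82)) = 3567 / 3572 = 1.00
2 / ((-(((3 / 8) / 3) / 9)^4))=-53747712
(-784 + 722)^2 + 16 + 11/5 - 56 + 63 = 19346/5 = 3869.20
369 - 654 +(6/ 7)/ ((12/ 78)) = -1956/ 7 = -279.43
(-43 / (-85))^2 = 1849 / 7225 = 0.26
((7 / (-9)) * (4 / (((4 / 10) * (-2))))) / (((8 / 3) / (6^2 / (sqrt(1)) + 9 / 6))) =875 / 16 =54.69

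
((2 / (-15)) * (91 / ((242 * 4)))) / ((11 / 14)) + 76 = 3034043 / 39930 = 75.98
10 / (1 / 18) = 180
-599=-599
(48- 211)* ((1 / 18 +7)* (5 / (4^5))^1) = -103505 / 18432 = -5.62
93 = 93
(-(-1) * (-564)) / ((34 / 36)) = -10152 / 17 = -597.18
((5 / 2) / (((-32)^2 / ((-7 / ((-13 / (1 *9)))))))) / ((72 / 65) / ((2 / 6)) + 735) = 525 / 32761856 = 0.00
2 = 2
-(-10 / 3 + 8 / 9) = 22 / 9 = 2.44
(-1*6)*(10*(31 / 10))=-186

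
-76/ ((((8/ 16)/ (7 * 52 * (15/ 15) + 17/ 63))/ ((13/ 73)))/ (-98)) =634861136/ 657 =966303.10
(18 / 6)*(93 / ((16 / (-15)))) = -261.56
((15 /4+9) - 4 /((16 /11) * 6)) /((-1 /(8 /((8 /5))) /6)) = -1475 /4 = -368.75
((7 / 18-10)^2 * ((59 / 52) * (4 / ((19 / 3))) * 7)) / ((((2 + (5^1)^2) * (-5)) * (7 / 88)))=-38847842 / 900315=-43.15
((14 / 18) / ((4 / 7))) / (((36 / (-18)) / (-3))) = 49 / 24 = 2.04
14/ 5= 2.80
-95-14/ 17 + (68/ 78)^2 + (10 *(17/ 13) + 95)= 336488/ 25857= 13.01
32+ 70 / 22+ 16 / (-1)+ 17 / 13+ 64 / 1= 12082 / 143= 84.49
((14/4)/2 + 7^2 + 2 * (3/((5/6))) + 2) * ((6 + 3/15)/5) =37169/500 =74.34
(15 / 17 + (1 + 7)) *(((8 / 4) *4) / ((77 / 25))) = 30200 / 1309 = 23.07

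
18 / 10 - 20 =-91 / 5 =-18.20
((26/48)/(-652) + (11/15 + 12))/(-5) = -996191/391200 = -2.55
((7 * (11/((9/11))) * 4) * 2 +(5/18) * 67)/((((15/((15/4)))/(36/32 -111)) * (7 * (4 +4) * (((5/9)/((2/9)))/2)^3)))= -1356297/7000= -193.76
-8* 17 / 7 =-136 / 7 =-19.43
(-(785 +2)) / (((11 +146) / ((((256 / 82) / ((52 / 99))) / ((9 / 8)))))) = -2216192 / 83681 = -26.48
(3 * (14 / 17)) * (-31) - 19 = -1625 / 17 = -95.59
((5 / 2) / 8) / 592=5 / 9472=0.00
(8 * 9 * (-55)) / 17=-3960 / 17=-232.94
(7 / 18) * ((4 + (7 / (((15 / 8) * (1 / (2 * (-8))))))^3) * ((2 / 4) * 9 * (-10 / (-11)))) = -2517583726 / 7425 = -339068.52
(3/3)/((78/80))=40/39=1.03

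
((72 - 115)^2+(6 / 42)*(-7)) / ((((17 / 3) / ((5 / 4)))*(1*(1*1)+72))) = 6930 / 1241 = 5.58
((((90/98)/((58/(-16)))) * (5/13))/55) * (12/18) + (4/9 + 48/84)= 1855696/1828827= 1.01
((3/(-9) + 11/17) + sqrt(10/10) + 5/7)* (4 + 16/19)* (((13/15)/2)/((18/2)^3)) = 432952/74172105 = 0.01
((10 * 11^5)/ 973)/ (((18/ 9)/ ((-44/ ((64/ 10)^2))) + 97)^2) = 121794818750/ 666020999637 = 0.18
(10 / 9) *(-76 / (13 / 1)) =-760 / 117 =-6.50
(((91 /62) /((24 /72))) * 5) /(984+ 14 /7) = 1365 /61132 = 0.02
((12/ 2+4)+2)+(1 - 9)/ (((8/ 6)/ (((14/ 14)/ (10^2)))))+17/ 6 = 1108/ 75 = 14.77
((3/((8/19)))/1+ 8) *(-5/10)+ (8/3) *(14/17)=-4379/816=-5.37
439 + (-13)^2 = 608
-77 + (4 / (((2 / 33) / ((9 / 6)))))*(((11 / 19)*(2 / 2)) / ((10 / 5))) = -1837 / 38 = -48.34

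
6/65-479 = -31129/65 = -478.91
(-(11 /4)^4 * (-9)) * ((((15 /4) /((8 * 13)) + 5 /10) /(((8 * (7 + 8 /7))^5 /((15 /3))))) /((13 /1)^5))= 274369485005 /86622708963564576571392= 0.00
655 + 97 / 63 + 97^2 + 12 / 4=634318 / 63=10068.54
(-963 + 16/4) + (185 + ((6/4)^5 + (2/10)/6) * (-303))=-493601/160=-3085.01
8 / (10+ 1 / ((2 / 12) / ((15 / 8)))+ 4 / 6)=96 / 263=0.37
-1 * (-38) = 38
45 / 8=5.62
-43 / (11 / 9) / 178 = -387 / 1958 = -0.20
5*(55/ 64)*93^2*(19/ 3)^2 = 95403275/ 64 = 1490676.17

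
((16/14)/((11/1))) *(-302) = -2416/77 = -31.38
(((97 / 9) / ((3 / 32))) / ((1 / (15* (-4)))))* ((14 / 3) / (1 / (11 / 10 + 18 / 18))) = -67598.22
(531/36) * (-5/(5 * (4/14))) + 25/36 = -3667/72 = -50.93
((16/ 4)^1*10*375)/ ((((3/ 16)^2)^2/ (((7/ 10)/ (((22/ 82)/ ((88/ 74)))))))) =37617664000/ 999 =37655319.32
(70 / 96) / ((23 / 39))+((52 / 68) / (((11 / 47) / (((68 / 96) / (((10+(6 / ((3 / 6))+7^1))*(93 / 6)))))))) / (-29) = 391399853 / 316606224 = 1.24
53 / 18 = 2.94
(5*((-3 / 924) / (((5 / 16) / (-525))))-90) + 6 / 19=-62.41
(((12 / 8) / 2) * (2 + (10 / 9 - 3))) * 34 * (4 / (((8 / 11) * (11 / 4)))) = 5.67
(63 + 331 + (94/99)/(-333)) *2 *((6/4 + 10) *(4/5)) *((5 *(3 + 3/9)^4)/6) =5974895840000/8010981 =745838.22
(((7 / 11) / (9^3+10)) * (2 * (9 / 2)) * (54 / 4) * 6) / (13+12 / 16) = 20412 / 447095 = 0.05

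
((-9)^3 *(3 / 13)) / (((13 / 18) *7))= -39366 / 1183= -33.28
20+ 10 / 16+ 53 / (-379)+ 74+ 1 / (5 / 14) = 1474843 / 15160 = 97.29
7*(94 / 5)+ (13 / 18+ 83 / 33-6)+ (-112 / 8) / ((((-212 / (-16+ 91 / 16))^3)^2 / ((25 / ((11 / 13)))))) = 48568211349320348812118689 / 376973016495723003248640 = 128.84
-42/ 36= -7/ 6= -1.17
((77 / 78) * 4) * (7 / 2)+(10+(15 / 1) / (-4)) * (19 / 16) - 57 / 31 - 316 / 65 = 5626063 / 386880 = 14.54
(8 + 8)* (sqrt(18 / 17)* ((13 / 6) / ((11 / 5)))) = 520* sqrt(34) / 187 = 16.21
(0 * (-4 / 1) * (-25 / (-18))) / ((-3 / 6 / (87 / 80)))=0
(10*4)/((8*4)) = 1.25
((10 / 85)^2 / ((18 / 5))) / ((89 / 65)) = 650 / 231489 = 0.00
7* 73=511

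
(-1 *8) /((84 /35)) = -10 /3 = -3.33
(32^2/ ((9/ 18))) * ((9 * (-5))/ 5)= -18432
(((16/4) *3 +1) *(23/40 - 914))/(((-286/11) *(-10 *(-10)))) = 36537/8000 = 4.57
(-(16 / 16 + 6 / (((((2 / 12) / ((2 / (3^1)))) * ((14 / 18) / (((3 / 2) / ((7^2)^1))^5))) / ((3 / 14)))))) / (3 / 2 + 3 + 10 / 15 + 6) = -332190951873 / 3709464969868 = -0.09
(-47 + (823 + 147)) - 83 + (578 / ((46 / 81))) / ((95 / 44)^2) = 219682824 / 207575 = 1058.33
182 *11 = 2002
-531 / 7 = -75.86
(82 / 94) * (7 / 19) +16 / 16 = 1180 / 893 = 1.32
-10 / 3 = -3.33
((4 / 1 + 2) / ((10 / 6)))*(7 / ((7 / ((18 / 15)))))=108 / 25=4.32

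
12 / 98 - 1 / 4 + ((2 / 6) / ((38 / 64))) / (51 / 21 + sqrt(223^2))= -1102373 / 8814708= -0.13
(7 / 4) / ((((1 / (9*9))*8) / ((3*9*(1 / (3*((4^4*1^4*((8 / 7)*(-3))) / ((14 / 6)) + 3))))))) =-83349 / 195040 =-0.43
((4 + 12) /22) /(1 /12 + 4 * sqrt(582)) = -96 /14750197 + 4608 * sqrt(582) /14750197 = 0.01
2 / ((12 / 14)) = 7 / 3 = 2.33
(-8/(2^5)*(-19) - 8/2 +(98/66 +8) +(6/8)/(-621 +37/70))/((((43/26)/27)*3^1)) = 176013159/3160586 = 55.69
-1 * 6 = -6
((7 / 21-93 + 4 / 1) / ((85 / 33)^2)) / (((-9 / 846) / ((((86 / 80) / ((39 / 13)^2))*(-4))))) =-65047906 / 108375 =-600.21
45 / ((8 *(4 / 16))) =45 / 2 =22.50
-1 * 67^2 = -4489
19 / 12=1.58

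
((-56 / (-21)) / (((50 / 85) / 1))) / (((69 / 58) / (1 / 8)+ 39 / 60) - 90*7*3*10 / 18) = -7888 / 1809309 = -0.00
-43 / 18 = -2.39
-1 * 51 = -51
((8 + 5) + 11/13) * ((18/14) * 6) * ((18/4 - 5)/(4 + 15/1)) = -4860/1729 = -2.81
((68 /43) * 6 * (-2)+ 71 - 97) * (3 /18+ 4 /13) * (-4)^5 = 36637696 /1677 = 21847.17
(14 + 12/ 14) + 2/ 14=15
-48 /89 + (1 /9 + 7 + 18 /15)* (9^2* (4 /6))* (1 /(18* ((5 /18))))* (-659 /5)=-131618844 /11125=-11830.91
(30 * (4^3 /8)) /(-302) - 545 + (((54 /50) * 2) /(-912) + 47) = -286209759 /573800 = -498.80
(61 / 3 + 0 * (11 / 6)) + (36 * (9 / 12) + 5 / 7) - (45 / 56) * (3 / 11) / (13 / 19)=47.73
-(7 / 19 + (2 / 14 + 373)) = -49677 / 133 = -373.51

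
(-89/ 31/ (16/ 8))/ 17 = -0.08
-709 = -709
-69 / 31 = -2.23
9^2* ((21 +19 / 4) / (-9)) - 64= -1183 / 4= -295.75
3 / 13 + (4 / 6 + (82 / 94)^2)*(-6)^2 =1482543 / 28717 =51.63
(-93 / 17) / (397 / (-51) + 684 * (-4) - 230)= 279 / 151663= 0.00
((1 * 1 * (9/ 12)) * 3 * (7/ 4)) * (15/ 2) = 945/ 32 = 29.53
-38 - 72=-110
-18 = -18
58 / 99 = 0.59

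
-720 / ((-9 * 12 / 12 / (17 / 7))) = 1360 / 7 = 194.29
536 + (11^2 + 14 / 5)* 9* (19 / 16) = 148729 / 80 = 1859.11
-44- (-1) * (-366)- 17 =-427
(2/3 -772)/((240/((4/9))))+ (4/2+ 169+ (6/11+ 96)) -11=255.12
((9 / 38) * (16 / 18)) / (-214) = -2 / 2033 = -0.00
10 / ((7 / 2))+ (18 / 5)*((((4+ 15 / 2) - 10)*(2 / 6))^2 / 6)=421 / 140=3.01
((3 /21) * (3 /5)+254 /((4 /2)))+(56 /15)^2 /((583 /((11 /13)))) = 137932192 /1085175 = 127.11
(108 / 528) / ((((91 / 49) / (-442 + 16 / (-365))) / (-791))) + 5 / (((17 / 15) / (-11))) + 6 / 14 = 477803607111 / 12422410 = 38463.04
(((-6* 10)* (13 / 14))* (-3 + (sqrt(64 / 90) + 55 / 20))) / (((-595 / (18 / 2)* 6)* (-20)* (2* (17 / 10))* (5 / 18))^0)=195 / 14 - 104* sqrt(10) / 7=-33.05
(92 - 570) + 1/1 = -477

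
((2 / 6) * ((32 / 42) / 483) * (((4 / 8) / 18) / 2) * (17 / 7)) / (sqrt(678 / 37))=17 * sqrt(25086) / 649872153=0.00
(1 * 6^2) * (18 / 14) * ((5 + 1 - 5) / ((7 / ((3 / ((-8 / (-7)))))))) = 243 / 14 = 17.36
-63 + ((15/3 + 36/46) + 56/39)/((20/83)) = -118559/3588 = -33.04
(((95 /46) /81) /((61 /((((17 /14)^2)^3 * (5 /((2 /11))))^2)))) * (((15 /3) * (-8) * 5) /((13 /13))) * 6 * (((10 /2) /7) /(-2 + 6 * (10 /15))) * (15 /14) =-104644415889939104609375 /70155655093160534016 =-1491.60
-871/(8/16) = -1742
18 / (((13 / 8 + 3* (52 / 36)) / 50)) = 21600 / 143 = 151.05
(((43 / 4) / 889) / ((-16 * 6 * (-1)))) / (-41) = -43 / 13996416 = -0.00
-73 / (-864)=73 / 864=0.08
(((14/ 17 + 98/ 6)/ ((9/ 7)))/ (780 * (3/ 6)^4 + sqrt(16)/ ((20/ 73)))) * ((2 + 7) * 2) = 35000/ 9231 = 3.79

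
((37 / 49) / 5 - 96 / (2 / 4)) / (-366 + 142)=47003 / 54880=0.86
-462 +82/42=-9661/21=-460.05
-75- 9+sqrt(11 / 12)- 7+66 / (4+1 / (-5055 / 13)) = -136837 / 1837+sqrt(33) / 6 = -73.53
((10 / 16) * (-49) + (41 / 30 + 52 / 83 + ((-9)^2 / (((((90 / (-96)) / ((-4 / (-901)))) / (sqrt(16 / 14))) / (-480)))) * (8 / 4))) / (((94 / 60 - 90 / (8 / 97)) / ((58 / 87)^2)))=570346 / 48839607 - 17694720 * sqrt(14) / 412357967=-0.15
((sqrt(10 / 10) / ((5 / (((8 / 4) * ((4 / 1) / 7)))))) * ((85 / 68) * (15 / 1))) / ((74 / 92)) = 1380 / 259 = 5.33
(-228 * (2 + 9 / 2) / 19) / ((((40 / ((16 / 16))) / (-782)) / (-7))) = -106743 / 10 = -10674.30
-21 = -21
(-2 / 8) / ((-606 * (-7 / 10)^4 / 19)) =23750 / 727503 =0.03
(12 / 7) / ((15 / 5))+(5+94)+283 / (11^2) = 86318 / 847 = 101.91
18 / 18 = 1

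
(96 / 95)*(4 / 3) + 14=1458 / 95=15.35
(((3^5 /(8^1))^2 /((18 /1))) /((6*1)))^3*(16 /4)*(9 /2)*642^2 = 9700607289512907 /2097152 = 4625610012.78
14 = 14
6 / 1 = 6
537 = 537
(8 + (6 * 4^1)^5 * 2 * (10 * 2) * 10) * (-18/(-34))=28665446472/17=1686202733.65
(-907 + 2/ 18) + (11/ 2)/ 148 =-906.85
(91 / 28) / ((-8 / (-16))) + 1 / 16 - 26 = -311 / 16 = -19.44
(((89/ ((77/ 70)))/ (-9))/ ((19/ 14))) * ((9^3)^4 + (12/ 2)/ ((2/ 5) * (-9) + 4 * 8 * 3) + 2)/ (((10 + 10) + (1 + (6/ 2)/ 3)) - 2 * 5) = -155904307309.01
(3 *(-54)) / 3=-54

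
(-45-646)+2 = -689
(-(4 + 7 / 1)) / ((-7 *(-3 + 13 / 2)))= 22 / 49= 0.45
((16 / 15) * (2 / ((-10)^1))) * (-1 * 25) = 16 / 3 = 5.33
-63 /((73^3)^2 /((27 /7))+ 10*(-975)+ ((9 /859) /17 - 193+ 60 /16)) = -99358812 /61878128106522731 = -0.00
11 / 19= 0.58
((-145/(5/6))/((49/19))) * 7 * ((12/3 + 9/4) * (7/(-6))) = 13775/4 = 3443.75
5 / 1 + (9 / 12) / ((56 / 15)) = 1165 / 224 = 5.20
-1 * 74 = -74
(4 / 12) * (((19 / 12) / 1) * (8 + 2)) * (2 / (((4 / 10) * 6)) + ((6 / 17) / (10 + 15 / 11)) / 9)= 202711 / 45900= 4.42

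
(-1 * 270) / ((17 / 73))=-19710 / 17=-1159.41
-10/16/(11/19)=-95/88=-1.08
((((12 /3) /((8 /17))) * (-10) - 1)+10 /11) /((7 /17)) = -15912 /77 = -206.65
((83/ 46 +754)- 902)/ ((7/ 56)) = -26900/ 23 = -1169.57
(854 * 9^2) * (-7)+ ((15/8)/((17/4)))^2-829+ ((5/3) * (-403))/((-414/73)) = -348118439537/717876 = -484928.37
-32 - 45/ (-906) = -9649/ 302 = -31.95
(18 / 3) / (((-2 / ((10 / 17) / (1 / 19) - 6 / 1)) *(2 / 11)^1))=-1452 / 17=-85.41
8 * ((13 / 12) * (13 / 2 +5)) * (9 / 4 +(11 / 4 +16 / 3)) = 9269 / 9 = 1029.89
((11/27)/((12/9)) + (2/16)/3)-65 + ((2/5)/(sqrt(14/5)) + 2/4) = -4619/72 + sqrt(70)/35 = -63.91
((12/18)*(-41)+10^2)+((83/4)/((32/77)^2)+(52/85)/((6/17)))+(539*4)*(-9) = -393409673/20480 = -19209.46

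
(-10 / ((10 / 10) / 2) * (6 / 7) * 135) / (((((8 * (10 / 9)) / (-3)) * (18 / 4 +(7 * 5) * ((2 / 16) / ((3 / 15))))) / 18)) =787320 / 1477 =533.05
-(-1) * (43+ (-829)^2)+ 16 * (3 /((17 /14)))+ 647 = 11695499 /17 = 687970.53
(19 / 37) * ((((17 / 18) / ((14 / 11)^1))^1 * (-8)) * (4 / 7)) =-1.74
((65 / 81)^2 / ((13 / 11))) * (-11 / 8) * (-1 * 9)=39325 / 5832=6.74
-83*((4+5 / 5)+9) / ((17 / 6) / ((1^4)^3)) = -6972 / 17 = -410.12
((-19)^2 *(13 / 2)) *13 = 61009 / 2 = 30504.50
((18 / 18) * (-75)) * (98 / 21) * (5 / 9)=-194.44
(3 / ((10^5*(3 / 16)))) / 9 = 1 / 56250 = 0.00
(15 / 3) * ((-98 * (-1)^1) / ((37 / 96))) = 47040 / 37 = 1271.35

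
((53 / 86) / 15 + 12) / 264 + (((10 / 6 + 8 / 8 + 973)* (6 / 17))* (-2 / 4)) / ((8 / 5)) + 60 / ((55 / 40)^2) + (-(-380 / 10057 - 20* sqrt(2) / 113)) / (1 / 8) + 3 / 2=-47412524402443 / 640477229040 + 160* sqrt(2) / 113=-72.02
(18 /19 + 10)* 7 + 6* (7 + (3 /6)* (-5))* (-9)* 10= -44714 /19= -2353.37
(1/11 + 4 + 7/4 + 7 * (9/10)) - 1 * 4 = 1791/220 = 8.14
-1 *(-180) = 180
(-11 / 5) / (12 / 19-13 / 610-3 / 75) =-127490 / 33047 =-3.86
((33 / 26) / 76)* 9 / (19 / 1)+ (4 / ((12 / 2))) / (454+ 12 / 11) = 2643157 / 281917896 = 0.01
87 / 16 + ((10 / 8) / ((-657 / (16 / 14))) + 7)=915041 / 73584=12.44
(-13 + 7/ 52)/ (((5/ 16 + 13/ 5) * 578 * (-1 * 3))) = 0.00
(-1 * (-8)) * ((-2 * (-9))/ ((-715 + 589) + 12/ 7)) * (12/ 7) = -1.99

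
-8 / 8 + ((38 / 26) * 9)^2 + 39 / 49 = 1431119 / 8281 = 172.82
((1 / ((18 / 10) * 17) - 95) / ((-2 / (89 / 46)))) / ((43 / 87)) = 18750965 / 100878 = 185.88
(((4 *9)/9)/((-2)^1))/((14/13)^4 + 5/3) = -171366/258053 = -0.66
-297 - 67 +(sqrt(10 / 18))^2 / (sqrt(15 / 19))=-364 +sqrt(285) / 27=-363.37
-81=-81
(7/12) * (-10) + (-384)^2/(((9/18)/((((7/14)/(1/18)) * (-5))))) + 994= -79620311/6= -13270051.83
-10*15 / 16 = -75 / 8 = -9.38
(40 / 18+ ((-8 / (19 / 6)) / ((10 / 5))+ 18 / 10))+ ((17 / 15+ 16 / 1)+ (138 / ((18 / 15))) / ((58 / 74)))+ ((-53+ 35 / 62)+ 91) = 315422779 / 1537290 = 205.18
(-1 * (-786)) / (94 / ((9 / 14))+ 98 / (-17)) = 60129 / 10745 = 5.60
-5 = -5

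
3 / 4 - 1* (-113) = 455 / 4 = 113.75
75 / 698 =0.11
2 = 2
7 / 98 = 1 / 14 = 0.07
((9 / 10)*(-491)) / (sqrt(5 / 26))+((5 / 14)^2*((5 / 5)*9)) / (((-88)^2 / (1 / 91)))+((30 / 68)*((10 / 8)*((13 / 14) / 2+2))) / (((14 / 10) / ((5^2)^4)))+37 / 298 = 132661087580558893 / 349862985472 - 4419*sqrt(130) / 50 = 378172.43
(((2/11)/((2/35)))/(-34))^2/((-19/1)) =-1225/2657644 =-0.00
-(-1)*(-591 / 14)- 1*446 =-6835 / 14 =-488.21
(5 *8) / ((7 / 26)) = 1040 / 7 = 148.57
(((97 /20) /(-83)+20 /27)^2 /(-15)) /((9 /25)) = -935197561 /10847694960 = -0.09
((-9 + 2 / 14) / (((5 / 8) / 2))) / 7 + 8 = 968 / 245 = 3.95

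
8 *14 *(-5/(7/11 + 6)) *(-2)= 12320/73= 168.77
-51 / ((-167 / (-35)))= -1785 / 167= -10.69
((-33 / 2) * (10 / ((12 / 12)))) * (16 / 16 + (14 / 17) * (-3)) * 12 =49500 / 17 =2911.76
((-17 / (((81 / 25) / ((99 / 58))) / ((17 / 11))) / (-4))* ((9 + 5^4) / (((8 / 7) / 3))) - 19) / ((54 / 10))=79896895 / 75168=1062.91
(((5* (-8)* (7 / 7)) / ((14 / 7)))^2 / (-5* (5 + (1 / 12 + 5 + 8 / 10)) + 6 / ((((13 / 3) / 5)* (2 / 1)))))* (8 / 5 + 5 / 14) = -854880 / 55643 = -15.36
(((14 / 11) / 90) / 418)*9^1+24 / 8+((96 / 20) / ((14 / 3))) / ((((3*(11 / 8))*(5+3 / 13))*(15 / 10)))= 8295207 / 2735810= 3.03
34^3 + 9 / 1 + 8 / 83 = 3262987 / 83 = 39313.10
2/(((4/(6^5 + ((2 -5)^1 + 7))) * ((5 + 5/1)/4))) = 1556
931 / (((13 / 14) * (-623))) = -1862 / 1157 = -1.61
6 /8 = 3 /4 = 0.75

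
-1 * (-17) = 17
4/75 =0.05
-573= -573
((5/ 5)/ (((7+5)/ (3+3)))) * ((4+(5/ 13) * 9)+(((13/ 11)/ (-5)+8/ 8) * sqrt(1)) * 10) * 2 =2159/ 143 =15.10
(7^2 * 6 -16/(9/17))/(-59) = -2374/531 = -4.47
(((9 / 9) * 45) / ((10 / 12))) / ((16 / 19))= 513 / 8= 64.12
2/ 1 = 2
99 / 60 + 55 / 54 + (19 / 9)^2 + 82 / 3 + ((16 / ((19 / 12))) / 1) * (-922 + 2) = -285096163 / 30780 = -9262.38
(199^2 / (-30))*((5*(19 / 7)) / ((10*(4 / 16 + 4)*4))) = -752419 / 7140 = -105.38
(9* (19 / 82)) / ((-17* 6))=-57 / 2788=-0.02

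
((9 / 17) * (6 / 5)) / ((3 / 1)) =18 / 85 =0.21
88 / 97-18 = -1658 / 97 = -17.09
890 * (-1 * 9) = -8010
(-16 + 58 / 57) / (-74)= 427 / 2109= 0.20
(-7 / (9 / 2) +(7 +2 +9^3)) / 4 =1657 / 9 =184.11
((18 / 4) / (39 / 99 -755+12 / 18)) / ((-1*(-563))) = -297 / 28014880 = -0.00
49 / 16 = 3.06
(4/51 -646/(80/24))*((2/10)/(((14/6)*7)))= -7057/2975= -2.37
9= 9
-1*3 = -3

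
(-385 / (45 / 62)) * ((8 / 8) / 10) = -2387 / 45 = -53.04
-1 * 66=-66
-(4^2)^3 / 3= -4096 / 3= -1365.33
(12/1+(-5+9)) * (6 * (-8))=-768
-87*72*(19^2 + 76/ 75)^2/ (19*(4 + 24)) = -6750987546/ 4375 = -1543082.87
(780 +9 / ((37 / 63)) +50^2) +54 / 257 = 31337237 / 9509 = 3295.53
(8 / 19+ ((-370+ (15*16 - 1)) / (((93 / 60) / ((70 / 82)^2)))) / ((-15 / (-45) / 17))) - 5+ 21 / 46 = -143248008933 / 45545014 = -3145.20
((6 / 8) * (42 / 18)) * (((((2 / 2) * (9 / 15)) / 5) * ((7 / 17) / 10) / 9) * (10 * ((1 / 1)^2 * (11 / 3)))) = 539 / 15300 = 0.04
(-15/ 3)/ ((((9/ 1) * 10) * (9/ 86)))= -43/ 81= -0.53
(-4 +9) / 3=5 / 3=1.67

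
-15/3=-5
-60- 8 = -68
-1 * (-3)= 3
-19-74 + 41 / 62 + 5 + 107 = 19.66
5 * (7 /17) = 35 /17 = 2.06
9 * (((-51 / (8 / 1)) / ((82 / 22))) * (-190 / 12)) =159885 / 656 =243.73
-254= -254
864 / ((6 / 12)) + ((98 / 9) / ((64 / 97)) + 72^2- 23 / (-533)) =1063559621 / 153504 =6928.55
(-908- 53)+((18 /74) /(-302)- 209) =-13073589 /11174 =-1170.00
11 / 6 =1.83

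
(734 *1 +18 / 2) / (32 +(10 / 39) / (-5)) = 28977 / 1246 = 23.26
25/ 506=0.05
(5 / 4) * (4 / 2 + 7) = 45 / 4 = 11.25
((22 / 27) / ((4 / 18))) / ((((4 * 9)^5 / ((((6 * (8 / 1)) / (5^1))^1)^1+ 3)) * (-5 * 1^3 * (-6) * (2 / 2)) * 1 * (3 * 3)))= 77 / 27209779200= 0.00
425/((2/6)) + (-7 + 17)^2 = 1375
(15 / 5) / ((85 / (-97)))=-3.42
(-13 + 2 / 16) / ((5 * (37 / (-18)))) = 927 / 740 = 1.25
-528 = -528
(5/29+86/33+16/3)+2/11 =7937/957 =8.29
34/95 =0.36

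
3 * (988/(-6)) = -494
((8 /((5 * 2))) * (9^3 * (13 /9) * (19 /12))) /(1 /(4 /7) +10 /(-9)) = 240084 /115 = 2087.69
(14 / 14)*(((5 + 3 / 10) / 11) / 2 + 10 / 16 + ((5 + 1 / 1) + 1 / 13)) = 6.94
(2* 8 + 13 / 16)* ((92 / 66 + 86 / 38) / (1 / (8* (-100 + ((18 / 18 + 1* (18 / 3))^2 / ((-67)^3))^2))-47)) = -1859875596650876561 / 1421754112100125474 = -1.31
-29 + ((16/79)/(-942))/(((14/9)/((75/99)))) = -27695999/955031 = -29.00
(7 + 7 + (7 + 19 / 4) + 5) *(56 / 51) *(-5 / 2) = -1435 / 17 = -84.41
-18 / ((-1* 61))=18 / 61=0.30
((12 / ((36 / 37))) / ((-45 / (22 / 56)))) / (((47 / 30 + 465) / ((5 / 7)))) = -2035 / 12345354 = -0.00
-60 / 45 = -4 / 3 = -1.33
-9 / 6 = -3 / 2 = -1.50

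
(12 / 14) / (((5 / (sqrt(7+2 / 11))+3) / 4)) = 1422 / 763 -30 * sqrt(869) / 763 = 0.70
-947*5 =-4735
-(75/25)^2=-9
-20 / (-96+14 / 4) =8 / 37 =0.22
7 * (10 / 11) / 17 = 70 / 187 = 0.37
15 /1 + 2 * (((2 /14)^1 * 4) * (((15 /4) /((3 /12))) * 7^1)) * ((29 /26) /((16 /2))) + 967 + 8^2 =27631 /26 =1062.73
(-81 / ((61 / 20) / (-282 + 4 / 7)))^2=55860746.01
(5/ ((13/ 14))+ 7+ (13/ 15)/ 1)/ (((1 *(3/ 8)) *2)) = 10336/ 585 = 17.67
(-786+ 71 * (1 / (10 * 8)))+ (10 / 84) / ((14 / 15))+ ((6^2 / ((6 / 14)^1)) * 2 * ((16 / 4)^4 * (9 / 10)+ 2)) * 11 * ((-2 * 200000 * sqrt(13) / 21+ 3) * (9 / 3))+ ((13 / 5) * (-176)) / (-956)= 3620565540133 / 936880 - 24541440000 * sqrt(13)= -88481555801.43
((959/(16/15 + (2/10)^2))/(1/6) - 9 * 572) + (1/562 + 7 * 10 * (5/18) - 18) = 22184573/419814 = 52.84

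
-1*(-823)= 823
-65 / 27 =-2.41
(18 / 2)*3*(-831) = -22437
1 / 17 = 0.06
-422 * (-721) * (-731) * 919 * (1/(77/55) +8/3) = -2073198627854/3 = -691066209284.67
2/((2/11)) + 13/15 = 178/15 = 11.87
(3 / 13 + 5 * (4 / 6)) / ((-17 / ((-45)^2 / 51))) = -31275 / 3757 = -8.32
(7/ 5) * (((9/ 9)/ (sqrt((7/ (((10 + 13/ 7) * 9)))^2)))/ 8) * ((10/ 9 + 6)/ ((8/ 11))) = 26.09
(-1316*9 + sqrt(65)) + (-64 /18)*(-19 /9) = -958756 /81 + sqrt(65) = -11828.43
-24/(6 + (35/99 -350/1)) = 2376/34021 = 0.07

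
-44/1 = -44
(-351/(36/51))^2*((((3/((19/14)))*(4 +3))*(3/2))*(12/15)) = 1744649361/380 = 4591182.53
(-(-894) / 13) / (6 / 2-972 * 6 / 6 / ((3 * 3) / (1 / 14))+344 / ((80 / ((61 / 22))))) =1376760 / 144313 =9.54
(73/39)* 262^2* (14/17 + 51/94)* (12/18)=10939039196/93483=117016.35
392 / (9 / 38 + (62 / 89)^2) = 117991216 / 217361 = 542.84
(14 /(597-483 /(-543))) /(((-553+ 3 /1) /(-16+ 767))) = -951517 /29759950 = -0.03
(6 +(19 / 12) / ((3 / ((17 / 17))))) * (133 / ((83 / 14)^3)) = 21440930 / 5146083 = 4.17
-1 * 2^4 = -16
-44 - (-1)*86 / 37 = -1542 / 37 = -41.68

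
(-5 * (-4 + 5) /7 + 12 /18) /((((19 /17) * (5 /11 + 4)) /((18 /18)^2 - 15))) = 374 /2793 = 0.13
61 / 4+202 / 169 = 11117 / 676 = 16.45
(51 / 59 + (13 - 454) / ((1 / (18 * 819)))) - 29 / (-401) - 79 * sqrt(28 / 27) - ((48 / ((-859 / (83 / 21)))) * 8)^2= -5561269406271546768 / 855418802371 - 158 * sqrt(21) / 9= -6501304.63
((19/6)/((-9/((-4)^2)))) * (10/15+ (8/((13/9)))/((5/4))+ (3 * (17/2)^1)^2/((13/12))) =-17941928/5265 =-3407.77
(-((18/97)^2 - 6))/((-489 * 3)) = -18710/4601001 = -0.00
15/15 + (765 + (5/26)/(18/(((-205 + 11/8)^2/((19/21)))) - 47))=5795794524251/7566351806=766.00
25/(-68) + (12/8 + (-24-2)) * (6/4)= -37.12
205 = 205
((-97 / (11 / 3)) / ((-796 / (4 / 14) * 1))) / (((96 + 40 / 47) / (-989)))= -13526553 / 139500592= -0.10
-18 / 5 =-3.60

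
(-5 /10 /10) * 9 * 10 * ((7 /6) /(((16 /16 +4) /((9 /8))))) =-189 /160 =-1.18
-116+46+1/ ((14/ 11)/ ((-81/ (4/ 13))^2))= 12181219/ 224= 54380.44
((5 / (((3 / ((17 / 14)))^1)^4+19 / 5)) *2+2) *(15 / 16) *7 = 504876855 / 34290758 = 14.72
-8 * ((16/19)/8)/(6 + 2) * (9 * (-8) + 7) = 130/19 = 6.84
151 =151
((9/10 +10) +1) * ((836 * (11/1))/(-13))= -8417.88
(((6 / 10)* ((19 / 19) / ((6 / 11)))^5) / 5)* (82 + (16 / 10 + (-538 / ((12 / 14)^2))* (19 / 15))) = -2097.52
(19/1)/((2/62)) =589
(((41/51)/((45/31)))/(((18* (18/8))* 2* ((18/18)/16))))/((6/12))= 40672/185895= 0.22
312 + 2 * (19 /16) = 2515 /8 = 314.38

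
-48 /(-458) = 24 /229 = 0.10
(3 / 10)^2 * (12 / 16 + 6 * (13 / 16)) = 81 / 160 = 0.51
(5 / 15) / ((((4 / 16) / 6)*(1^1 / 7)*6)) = 28 / 3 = 9.33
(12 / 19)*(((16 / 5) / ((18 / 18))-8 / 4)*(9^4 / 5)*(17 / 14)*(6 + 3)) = 36137988 / 3325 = 10868.57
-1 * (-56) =56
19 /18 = 1.06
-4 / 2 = -2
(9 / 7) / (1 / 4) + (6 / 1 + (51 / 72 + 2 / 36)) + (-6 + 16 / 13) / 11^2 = 11.87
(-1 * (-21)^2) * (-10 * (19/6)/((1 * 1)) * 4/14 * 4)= 15960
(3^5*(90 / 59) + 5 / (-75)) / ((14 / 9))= 983973 / 4130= 238.25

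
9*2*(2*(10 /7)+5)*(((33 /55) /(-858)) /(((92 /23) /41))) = -369 /364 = -1.01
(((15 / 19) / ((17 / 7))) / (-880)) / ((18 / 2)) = -7 / 170544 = -0.00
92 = 92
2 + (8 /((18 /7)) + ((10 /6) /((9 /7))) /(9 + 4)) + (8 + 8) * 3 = 18677 /351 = 53.21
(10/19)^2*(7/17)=700/6137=0.11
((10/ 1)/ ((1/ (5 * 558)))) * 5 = 139500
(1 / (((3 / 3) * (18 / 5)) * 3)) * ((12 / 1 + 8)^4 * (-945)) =-14000000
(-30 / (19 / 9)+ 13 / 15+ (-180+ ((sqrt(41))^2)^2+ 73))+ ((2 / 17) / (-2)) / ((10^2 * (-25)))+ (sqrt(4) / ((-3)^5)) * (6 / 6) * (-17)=306263309117 / 196222500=1560.80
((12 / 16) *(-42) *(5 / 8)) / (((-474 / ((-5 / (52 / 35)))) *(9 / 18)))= -18375 / 65728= -0.28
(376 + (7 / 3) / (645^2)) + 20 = 396.00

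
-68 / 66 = -34 / 33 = -1.03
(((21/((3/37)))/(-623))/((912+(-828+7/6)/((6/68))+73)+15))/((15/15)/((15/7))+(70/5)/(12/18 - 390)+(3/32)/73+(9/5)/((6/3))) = 0.00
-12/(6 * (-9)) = 2/9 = 0.22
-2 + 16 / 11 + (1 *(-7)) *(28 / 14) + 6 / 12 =-14.05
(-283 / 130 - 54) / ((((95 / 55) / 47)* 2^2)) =-3775651 / 9880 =-382.15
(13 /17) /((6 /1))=0.13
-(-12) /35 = 12 /35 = 0.34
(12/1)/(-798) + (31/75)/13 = 2173/129675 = 0.02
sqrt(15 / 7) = sqrt(105) / 7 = 1.46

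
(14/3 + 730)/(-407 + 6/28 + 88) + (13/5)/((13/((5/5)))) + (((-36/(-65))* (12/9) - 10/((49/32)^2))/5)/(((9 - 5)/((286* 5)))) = -8173185079/32146989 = -254.24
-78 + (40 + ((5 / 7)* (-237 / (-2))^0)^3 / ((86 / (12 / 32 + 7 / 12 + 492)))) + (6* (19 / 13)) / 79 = -26029023599 / 727066704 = -35.80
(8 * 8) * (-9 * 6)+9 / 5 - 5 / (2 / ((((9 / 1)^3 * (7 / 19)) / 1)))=-4125.65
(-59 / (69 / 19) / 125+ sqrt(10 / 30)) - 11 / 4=-99359 / 34500+ sqrt(3) / 3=-2.30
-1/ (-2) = 1/ 2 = 0.50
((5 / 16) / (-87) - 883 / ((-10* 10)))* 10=307159 / 3480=88.26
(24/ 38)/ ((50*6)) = 1/ 475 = 0.00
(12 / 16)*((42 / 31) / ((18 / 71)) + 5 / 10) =1087 / 248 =4.38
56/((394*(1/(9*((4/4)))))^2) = 1134/38809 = 0.03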